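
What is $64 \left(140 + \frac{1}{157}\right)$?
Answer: $\frac{1406784}{157} \approx 8960.4$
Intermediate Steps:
$64 \left(140 + \frac{1}{157}\right) = 64 \cdot \frac{21981}{157} = \frac{1406784}{157}$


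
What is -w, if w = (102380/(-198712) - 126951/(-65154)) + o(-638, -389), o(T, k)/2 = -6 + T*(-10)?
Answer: -3438862572277/269726701 ≈ -12749.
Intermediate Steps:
o(T, k) = -12 - 20*T (o(T, k) = 2*(-6 + T*(-10)) = 2*(-6 - 10*T) = -12 - 20*T)
w = 3438862572277/269726701 (w = (102380/(-198712) - 126951/(-65154)) + (-12 - 20*(-638)) = (102380*(-1/198712) - 126951*(-1/65154)) + (-12 + 12760) = (-25595/49678 + 42317/21718) + 12748 = 386587929/269726701 + 12748 = 3438862572277/269726701 ≈ 12749.)
-w = -1*3438862572277/269726701 = -3438862572277/269726701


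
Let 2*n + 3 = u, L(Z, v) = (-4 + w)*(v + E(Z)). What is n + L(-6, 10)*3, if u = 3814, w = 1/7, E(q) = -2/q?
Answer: 25003/14 ≈ 1785.9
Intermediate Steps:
w = 1/7 ≈ 0.14286
L(Z, v) = -27*v/7 + 54/(7*Z) (L(Z, v) = (-4 + 1/7)*(v - 2/Z) = -27*(v - 2/Z)/7 = -27*v/7 + 54/(7*Z))
n = 3811/2 (n = -3/2 + (1/2)*3814 = -3/2 + 1907 = 3811/2 ≈ 1905.5)
n + L(-6, 10)*3 = 3811/2 + ((27/7)*(2 - 1*(-6)*10)/(-6))*3 = 3811/2 + ((27/7)*(-1/6)*(2 + 60))*3 = 3811/2 + ((27/7)*(-1/6)*62)*3 = 3811/2 - 279/7*3 = 3811/2 - 837/7 = 25003/14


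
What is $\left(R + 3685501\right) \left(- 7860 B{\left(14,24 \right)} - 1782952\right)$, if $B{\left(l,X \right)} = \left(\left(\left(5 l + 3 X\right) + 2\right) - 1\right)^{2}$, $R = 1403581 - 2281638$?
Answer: $-456243597612848$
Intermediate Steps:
$R = -878057$
$B{\left(l,X \right)} = \left(1 + 3 X + 5 l\right)^{2}$ ($B{\left(l,X \right)} = \left(\left(\left(3 X + 5 l\right) + 2\right) - 1\right)^{2} = \left(\left(2 + 3 X + 5 l\right) - 1\right)^{2} = \left(1 + 3 X + 5 l\right)^{2}$)
$\left(R + 3685501\right) \left(- 7860 B{\left(14,24 \right)} - 1782952\right) = \left(-878057 + 3685501\right) \left(- 7860 \left(1 + 3 \cdot 24 + 5 \cdot 14\right)^{2} - 1782952\right) = 2807444 \left(- 7860 \left(1 + 72 + 70\right)^{2} - 1782952\right) = 2807444 \left(- 7860 \cdot 143^{2} - 1782952\right) = 2807444 \left(\left(-7860\right) 20449 - 1782952\right) = 2807444 \left(-160729140 - 1782952\right) = 2807444 \left(-162512092\right) = -456243597612848$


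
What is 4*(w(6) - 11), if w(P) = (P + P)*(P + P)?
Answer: 532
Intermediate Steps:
w(P) = 4*P² (w(P) = (2*P)*(2*P) = 4*P²)
4*(w(6) - 11) = 4*(4*6² - 11) = 4*(4*36 - 11) = 4*(144 - 11) = 4*133 = 532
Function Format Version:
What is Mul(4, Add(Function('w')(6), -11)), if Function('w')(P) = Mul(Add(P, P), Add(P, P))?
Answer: 532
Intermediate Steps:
Function('w')(P) = Mul(4, Pow(P, 2)) (Function('w')(P) = Mul(Mul(2, P), Mul(2, P)) = Mul(4, Pow(P, 2)))
Mul(4, Add(Function('w')(6), -11)) = Mul(4, Add(Mul(4, Pow(6, 2)), -11)) = Mul(4, Add(Mul(4, 36), -11)) = Mul(4, Add(144, -11)) = Mul(4, 133) = 532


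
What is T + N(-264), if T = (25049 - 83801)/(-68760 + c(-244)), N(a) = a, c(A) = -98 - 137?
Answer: -18155928/68995 ≈ -263.15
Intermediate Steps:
c(A) = -235
T = 58752/68995 (T = (25049 - 83801)/(-68760 - 235) = -58752/(-68995) = -58752*(-1/68995) = 58752/68995 ≈ 0.85154)
T + N(-264) = 58752/68995 - 264 = -18155928/68995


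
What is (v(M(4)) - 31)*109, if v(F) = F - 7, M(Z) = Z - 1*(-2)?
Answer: -3488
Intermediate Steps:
M(Z) = 2 + Z (M(Z) = Z + 2 = 2 + Z)
v(F) = -7 + F
(v(M(4)) - 31)*109 = ((-7 + (2 + 4)) - 31)*109 = ((-7 + 6) - 31)*109 = (-1 - 31)*109 = -32*109 = -3488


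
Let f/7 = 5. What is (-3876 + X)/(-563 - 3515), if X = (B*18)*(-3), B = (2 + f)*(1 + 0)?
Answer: 2937/2039 ≈ 1.4404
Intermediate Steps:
f = 35 (f = 7*5 = 35)
B = 37 (B = (2 + 35)*(1 + 0) = 37*1 = 37)
X = -1998 (X = (37*18)*(-3) = 666*(-3) = -1998)
(-3876 + X)/(-563 - 3515) = (-3876 - 1998)/(-563 - 3515) = -5874/(-4078) = -5874*(-1/4078) = 2937/2039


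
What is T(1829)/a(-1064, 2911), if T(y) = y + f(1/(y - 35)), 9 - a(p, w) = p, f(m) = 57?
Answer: 1886/1073 ≈ 1.7577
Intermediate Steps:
a(p, w) = 9 - p
T(y) = 57 + y (T(y) = y + 57 = 57 + y)
T(1829)/a(-1064, 2911) = (57 + 1829)/(9 - 1*(-1064)) = 1886/(9 + 1064) = 1886/1073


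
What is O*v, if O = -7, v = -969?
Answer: 6783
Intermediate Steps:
O*v = -7*(-969) = 6783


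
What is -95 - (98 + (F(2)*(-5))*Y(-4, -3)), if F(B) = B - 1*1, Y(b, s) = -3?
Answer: -208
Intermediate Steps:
F(B) = -1 + B (F(B) = B - 1 = -1 + B)
-95 - (98 + (F(2)*(-5))*Y(-4, -3)) = -95 - (98 + ((-1 + 2)*(-5))*(-3)) = -95 - (98 + (1*(-5))*(-3)) = -95 - (98 - 5*(-3)) = -95 - (98 + 15) = -95 - 1*113 = -95 - 113 = -208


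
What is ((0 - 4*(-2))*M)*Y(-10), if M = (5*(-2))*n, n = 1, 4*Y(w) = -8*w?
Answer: -1600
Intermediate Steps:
Y(w) = -2*w (Y(w) = (-8*w)/4 = -2*w)
M = -10 (M = (5*(-2))*1 = -10*1 = -10)
((0 - 4*(-2))*M)*Y(-10) = ((0 - 4*(-2))*(-10))*(-2*(-10)) = ((0 + 8)*(-10))*20 = (8*(-10))*20 = -80*20 = -1600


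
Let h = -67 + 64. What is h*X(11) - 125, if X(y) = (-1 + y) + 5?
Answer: -170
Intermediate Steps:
X(y) = 4 + y
h = -3
h*X(11) - 125 = -3*(4 + 11) - 125 = -3*15 - 125 = -45 - 125 = -170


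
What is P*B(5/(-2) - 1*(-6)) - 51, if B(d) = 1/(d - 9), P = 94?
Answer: -749/11 ≈ -68.091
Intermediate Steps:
B(d) = 1/(-9 + d)
P*B(5/(-2) - 1*(-6)) - 51 = 94/(-9 + (5/(-2) - 1*(-6))) - 51 = 94/(-9 + (5*(-½) + 6)) - 51 = 94/(-9 + (-5/2 + 6)) - 51 = 94/(-9 + 7/2) - 51 = 94/(-11/2) - 51 = 94*(-2/11) - 51 = -188/11 - 51 = -749/11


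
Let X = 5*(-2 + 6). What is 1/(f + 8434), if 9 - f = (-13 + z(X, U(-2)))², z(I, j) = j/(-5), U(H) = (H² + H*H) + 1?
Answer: 25/205599 ≈ 0.00012160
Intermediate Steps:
U(H) = 1 + 2*H² (U(H) = (H² + H²) + 1 = 2*H² + 1 = 1 + 2*H²)
X = 20 (X = 5*4 = 20)
z(I, j) = -j/5 (z(I, j) = j*(-⅕) = -j/5)
f = -5251/25 (f = 9 - (-13 - (1 + 2*(-2)²)/5)² = 9 - (-13 - (1 + 2*4)/5)² = 9 - (-13 - (1 + 8)/5)² = 9 - (-13 - ⅕*9)² = 9 - (-13 - 9/5)² = 9 - (-74/5)² = 9 - 1*5476/25 = 9 - 5476/25 = -5251/25 ≈ -210.04)
1/(f + 8434) = 1/(-5251/25 + 8434) = 1/(205599/25) = 25/205599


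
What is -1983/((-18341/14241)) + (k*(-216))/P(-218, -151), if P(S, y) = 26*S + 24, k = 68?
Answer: 2347873605/1522303 ≈ 1542.3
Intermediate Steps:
P(S, y) = 24 + 26*S
-1983/((-18341/14241)) + (k*(-216))/P(-218, -151) = -1983/((-18341/14241)) + (68*(-216))/(24 + 26*(-218)) = -1983/((-18341*1/14241)) - 14688/(24 - 5668) = -1983/(-18341/14241) - 14688/(-5644) = -1983*(-14241/18341) - 14688*(-1/5644) = 28239903/18341 + 216/83 = 2347873605/1522303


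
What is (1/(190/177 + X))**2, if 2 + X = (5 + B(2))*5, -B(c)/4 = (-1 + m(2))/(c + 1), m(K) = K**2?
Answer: 31329/519841 ≈ 0.060266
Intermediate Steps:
B(c) = -12/(1 + c) (B(c) = -4*(-1 + 2**2)/(c + 1) = -4*(-1 + 4)/(1 + c) = -12/(1 + c))
X = 3 (X = -2 + (5 - 12/(1 + 2))*5 = -2 + (5 - 12/3)*5 = -2 + (5 - 12*1/3)*5 = -2 + (5 - 4)*5 = -2 + 1*5 = -2 + 5 = 3)
(1/(190/177 + X))**2 = (1/(190/177 + 3))**2 = (1/(721/177))**2 = (177/721)**2 = 31329/519841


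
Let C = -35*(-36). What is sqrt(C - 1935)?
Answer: 15*I*sqrt(3) ≈ 25.981*I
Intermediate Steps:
C = 1260
sqrt(C - 1935) = sqrt(1260 - 1935) = sqrt(-675) = 15*I*sqrt(3)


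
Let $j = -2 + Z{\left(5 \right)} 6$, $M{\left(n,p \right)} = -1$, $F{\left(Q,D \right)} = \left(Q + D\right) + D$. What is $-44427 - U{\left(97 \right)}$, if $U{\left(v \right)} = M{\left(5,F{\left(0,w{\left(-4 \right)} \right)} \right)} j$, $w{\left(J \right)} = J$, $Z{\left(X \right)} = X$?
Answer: $-44399$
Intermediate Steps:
$F{\left(Q,D \right)} = Q + 2 D$ ($F{\left(Q,D \right)} = \left(D + Q\right) + D = Q + 2 D$)
$j = 28$ ($j = -2 + 5 \cdot 6 = -2 + 30 = 28$)
$U{\left(v \right)} = -28$ ($U{\left(v \right)} = \left(-1\right) 28 = -28$)
$-44427 - U{\left(97 \right)} = -44427 - -28 = -44427 + 28 = -44399$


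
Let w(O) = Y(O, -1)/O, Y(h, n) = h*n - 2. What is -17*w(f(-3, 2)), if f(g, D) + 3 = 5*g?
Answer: 136/9 ≈ 15.111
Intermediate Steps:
f(g, D) = -3 + 5*g
Y(h, n) = -2 + h*n
w(O) = (-2 - O)/O (w(O) = (-2 + O*(-1))/O = (-2 - O)/O)
-17*w(f(-3, 2)) = -17*(-2 - (-3 + 5*(-3)))/(-3 + 5*(-3)) = -17*(-2 - (-3 - 15))/(-3 - 15) = -17*(-2 - 1*(-18))/(-18) = -(-17)*(-2 + 18)/18 = -(-17)*16/18 = -17*(-8/9) = 136/9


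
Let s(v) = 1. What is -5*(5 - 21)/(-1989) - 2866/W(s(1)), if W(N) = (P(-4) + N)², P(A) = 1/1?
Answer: -2850397/3978 ≈ -716.54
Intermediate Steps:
P(A) = 1
W(N) = (1 + N)²
-5*(5 - 21)/(-1989) - 2866/W(s(1)) = -5*(5 - 21)/(-1989) - 2866/(1 + 1)² = -5*(-16)*(-1/1989) - 2866/(2²) = 80*(-1/1989) - 2866/4 = -80/1989 - 2866*¼ = -80/1989 - 1433/2 = -2850397/3978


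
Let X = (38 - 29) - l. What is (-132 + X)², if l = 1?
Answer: 15376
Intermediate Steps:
X = 8 (X = (38 - 29) - 1*1 = 9 - 1 = 8)
(-132 + X)² = (-132 + 8)² = (-124)² = 15376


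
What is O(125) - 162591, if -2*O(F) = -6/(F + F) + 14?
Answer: -40649497/250 ≈ -1.6260e+5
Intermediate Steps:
O(F) = -7 + 3/(2*F) (O(F) = -(-6/(F + F) + 14)/2 = -(-6/(2*F) + 14)/2 = -((1/(2*F))*(-6) + 14)/2 = -(-3/F + 14)/2 = -(14 - 3/F)/2 = -7 + 3/(2*F))
O(125) - 162591 = (-7 + (3/2)/125) - 162591 = (-7 + (3/2)*(1/125)) - 162591 = (-7 + 3/250) - 162591 = -1747/250 - 162591 = -40649497/250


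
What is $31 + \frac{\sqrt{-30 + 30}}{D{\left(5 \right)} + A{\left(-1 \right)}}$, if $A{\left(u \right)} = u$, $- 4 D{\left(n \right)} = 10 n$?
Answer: $31$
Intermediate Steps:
$D{\left(n \right)} = - \frac{5 n}{2}$ ($D{\left(n \right)} = - \frac{10 n}{4} = - \frac{5 n}{2}$)
$31 + \frac{\sqrt{-30 + 30}}{D{\left(5 \right)} + A{\left(-1 \right)}} = 31 + \frac{\sqrt{-30 + 30}}{\left(- \frac{5}{2}\right) 5 - 1} = 31 + \frac{\sqrt{0}}{- \frac{25}{2} - 1} = 31 + \frac{0}{- \frac{27}{2}} = 31 + 0 \left(- \frac{2}{27}\right) = 31 + 0 = 31$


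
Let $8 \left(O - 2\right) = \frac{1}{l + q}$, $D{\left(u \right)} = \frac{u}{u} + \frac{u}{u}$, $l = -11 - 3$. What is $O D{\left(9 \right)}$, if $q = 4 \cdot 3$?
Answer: $\frac{31}{8} \approx 3.875$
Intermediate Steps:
$l = -14$
$q = 12$
$D{\left(u \right)} = 2$ ($D{\left(u \right)} = 1 + 1 = 2$)
$O = \frac{31}{16}$ ($O = 2 + \frac{1}{8 \left(-14 + 12\right)} = 2 + \frac{1}{8 \left(-2\right)} = 2 + \frac{1}{8} \left(- \frac{1}{2}\right) = 2 - \frac{1}{16} = \frac{31}{16} \approx 1.9375$)
$O D{\left(9 \right)} = \frac{31}{16} \cdot 2 = \frac{31}{8}$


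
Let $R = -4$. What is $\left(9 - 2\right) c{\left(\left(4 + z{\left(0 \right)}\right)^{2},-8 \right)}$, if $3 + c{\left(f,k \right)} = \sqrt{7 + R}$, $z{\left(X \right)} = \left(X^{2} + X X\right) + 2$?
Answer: $-21 + 7 \sqrt{3} \approx -8.8756$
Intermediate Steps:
$z{\left(X \right)} = 2 + 2 X^{2}$ ($z{\left(X \right)} = \left(X^{2} + X^{2}\right) + 2 = 2 X^{2} + 2 = 2 + 2 X^{2}$)
$c{\left(f,k \right)} = -3 + \sqrt{3}$ ($c{\left(f,k \right)} = -3 + \sqrt{7 - 4} = -3 + \sqrt{3}$)
$\left(9 - 2\right) c{\left(\left(4 + z{\left(0 \right)}\right)^{2},-8 \right)} = \left(9 - 2\right) \left(-3 + \sqrt{3}\right) = 7 \left(-3 + \sqrt{3}\right) = -21 + 7 \sqrt{3}$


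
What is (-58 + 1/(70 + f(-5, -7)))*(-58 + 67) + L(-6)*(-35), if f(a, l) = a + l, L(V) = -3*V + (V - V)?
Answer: -66807/58 ≈ -1151.8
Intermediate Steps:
L(V) = -3*V (L(V) = -3*V + 0 = -3*V)
(-58 + 1/(70 + f(-5, -7)))*(-58 + 67) + L(-6)*(-35) = (-58 + 1/(70 + (-5 - 7)))*(-58 + 67) - 3*(-6)*(-35) = (-58 + 1/(70 - 12))*9 + 18*(-35) = (-58 + 1/58)*9 - 630 = -3363/58*9 - 630 = -30267/58 - 630 = -66807/58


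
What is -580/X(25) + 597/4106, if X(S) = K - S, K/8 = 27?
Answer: -2267453/784246 ≈ -2.8913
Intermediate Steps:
K = 216 (K = 8*27 = 216)
X(S) = 216 - S
-580/X(25) + 597/4106 = -580/(216 - 1*25) + 597/4106 = -580/(216 - 25) + 597*(1/4106) = -580/191 + 597/4106 = -2267453/784246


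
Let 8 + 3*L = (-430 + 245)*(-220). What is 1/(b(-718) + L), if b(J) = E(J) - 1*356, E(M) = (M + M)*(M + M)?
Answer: 1/2075304 ≈ 4.8186e-7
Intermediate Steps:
E(M) = 4*M² (E(M) = (2*M)*(2*M) = 4*M²)
L = 13564 (L = -8/3 + ((-430 + 245)*(-220))/3 = -8/3 + (-185*(-220))/3 = -8/3 + (⅓)*40700 = -8/3 + 40700/3 = 13564)
b(J) = -356 + 4*J² (b(J) = 4*J² - 1*356 = 4*J² - 356 = -356 + 4*J²)
1/(b(-718) + L) = 1/((-356 + 4*(-718)²) + 13564) = 1/((-356 + 4*515524) + 13564) = 1/((-356 + 2062096) + 13564) = 1/(2061740 + 13564) = 1/2075304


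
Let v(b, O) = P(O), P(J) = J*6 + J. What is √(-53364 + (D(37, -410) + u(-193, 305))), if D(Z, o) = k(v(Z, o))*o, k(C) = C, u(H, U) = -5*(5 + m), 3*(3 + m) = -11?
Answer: √10110099/3 ≈ 1059.9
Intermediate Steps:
m = -20/3 (m = -3 + (⅓)*(-11) = -3 - 11/3 = -20/3 ≈ -6.6667)
P(J) = 7*J (P(J) = 6*J + J = 7*J)
u(H, U) = 25/3 (u(H, U) = -5*(5 - 20/3) = -5*(-5/3) = 25/3)
v(b, O) = 7*O
D(Z, o) = 7*o² (D(Z, o) = (7*o)*o = 7*o²)
√(-53364 + (D(37, -410) + u(-193, 305))) = √(-53364 + (7*(-410)² + 25/3)) = √(-53364 + (7*168100 + 25/3)) = √(-53364 + (1176700 + 25/3)) = √(-53364 + 3530125/3) = √(3370033/3) = √10110099/3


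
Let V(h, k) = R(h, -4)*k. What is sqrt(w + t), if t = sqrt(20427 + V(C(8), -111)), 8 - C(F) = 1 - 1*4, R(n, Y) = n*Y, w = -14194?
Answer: sqrt(-14194 + sqrt(25311)) ≈ 118.47*I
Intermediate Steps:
R(n, Y) = Y*n
C(F) = 11 (C(F) = 8 - (1 - 1*4) = 8 - (1 - 4) = 8 - 1*(-3) = 8 + 3 = 11)
V(h, k) = -4*h*k (V(h, k) = (-4*h)*k = -4*h*k)
t = sqrt(25311) (t = sqrt(20427 - 4*11*(-111)) = sqrt(20427 + 4884) = sqrt(25311) ≈ 159.09)
sqrt(w + t) = sqrt(-14194 + sqrt(25311))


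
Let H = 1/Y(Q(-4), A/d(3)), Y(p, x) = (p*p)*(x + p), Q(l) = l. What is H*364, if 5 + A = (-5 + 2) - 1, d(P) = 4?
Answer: -91/25 ≈ -3.6400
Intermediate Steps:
A = -9 (A = -5 + ((-5 + 2) - 1) = -5 + (-3 - 1) = -5 - 4 = -9)
Y(p, x) = p²*(p + x)
H = -1/100 (H = 1/((-4)²*(-4 - 9/4)) = 1/(16*(-4 - 9*¼)) = 1/(16*(-4 - 9/4)) = 1/(16*(-25/4)) = 1/(-100) = -1/100 ≈ -0.010000)
H*364 = -1/100*364 = -91/25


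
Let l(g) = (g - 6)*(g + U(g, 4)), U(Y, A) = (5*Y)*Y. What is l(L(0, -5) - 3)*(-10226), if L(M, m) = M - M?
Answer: 3865428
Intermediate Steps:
U(Y, A) = 5*Y²
L(M, m) = 0
l(g) = (-6 + g)*(g + 5*g²) (l(g) = (g - 6)*(g + 5*g²) = (-6 + g)*(g + 5*g²))
l(L(0, -5) - 3)*(-10226) = ((0 - 3)*(-6 - 29*(0 - 3) + 5*(0 - 3)²))*(-10226) = -3*(-6 - 29*(-3) + 5*(-3)²)*(-10226) = -3*(-6 + 87 + 5*9)*(-10226) = -3*(-6 + 87 + 45)*(-10226) = -3*126*(-10226) = -378*(-10226) = 3865428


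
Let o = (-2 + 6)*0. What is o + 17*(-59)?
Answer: -1003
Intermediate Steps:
o = 0 (o = 4*0 = 0)
o + 17*(-59) = 0 + 17*(-59) = 0 - 1003 = -1003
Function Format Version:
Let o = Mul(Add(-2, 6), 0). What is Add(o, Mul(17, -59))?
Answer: -1003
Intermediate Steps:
o = 0 (o = Mul(4, 0) = 0)
Add(o, Mul(17, -59)) = Add(0, Mul(17, -59)) = Add(0, -1003) = -1003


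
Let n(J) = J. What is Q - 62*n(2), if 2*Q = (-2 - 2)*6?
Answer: -136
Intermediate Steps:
Q = -12 (Q = ((-2 - 2)*6)/2 = (-4*6)/2 = (½)*(-24) = -12)
Q - 62*n(2) = -12 - 62*2 = -12 - 124 = -136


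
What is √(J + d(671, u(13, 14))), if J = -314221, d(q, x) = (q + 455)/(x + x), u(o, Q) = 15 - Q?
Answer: I*√313658 ≈ 560.05*I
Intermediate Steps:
d(q, x) = (455 + q)/(2*x) (d(q, x) = (455 + q)/((2*x)) = (455 + q)*(1/(2*x)) = (455 + q)/(2*x))
√(J + d(671, u(13, 14))) = √(-314221 + (455 + 671)/(2*(15 - 1*14))) = √(-314221 + (½)*1126/(15 - 14)) = √(-314221 + (½)*1126/1) = √(-314221 + (½)*1*1126) = √(-314221 + 563) = √(-313658) = I*√313658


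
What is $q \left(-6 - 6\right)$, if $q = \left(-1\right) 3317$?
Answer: $39804$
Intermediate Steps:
$q = -3317$
$q \left(-6 - 6\right) = - 3317 \left(-6 - 6\right) = \left(-3317\right) \left(-12\right) = 39804$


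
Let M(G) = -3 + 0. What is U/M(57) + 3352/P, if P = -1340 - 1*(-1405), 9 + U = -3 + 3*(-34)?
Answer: 5822/65 ≈ 89.569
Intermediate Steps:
U = -114 (U = -9 + (-3 + 3*(-34)) = -9 + (-3 - 102) = -9 - 105 = -114)
M(G) = -3
P = 65 (P = -1340 + 1405 = 65)
U/M(57) + 3352/P = -114/(-3) + 3352/65 = -114*(-⅓) + 3352*(1/65) = 38 + 3352/65 = 5822/65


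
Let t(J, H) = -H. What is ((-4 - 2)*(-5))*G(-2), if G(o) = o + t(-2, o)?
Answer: 0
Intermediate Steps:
G(o) = 0 (G(o) = o - o = 0)
((-4 - 2)*(-5))*G(-2) = ((-4 - 2)*(-5))*0 = -6*(-5)*0 = 30*0 = 0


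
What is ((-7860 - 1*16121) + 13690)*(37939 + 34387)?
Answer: -744306866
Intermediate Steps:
((-7860 - 1*16121) + 13690)*(37939 + 34387) = ((-7860 - 16121) + 13690)*72326 = (-23981 + 13690)*72326 = -10291*72326 = -744306866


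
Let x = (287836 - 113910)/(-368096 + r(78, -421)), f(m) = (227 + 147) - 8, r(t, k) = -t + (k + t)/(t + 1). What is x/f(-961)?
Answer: -6870077/5322754287 ≈ -0.0012907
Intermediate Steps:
r(t, k) = -t + (k + t)/(1 + t)
f(m) = 366 (f(m) = 374 - 8 = 366)
x = -13740154/29086089 (x = (287836 - 113910)/(-368096 + (-421 - 1*78²)/(1 + 78)) = 173926/(-368096 + (-421 - 1*6084)/79) = 173926/(-368096 + (-421 - 6084)/79) = 173926/(-368096 + (1/79)*(-6505)) = 173926/(-368096 - 6505/79) = 173926/(-29086089/79) = 173926*(-79/29086089) = -13740154/29086089 ≈ -0.47240)
x/f(-961) = -13740154/29086089/366 = -13740154/29086089*1/366 = -6870077/5322754287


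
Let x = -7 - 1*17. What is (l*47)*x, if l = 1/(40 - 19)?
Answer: -376/7 ≈ -53.714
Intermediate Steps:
x = -24 (x = -7 - 17 = -24)
l = 1/21 ≈ 0.047619
(l*47)*x = ((1/21)*47)*(-24) = (47/21)*(-24) = -376/7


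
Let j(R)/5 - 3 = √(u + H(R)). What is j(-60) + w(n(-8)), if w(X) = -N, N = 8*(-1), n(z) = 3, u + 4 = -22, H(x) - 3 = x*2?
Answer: 23 + 5*I*√143 ≈ 23.0 + 59.791*I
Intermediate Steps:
H(x) = 3 + 2*x (H(x) = 3 + x*2 = 3 + 2*x)
u = -26 (u = -4 - 22 = -26)
j(R) = 15 + 5*√(-23 + 2*R) (j(R) = 15 + 5*√(-26 + (3 + 2*R)) = 15 + 5*√(-23 + 2*R))
N = -8
w(X) = 8 (w(X) = -1*(-8) = 8)
j(-60) + w(n(-8)) = (15 + 5*√(-23 + 2*(-60))) + 8 = (15 + 5*√(-23 - 120)) + 8 = (15 + 5*√(-143)) + 8 = (15 + 5*(I*√143)) + 8 = (15 + 5*I*√143) + 8 = 23 + 5*I*√143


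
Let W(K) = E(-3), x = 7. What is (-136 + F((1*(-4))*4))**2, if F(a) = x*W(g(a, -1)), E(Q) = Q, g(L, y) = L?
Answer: 24649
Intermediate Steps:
W(K) = -3
F(a) = -21 (F(a) = 7*(-3) = -21)
(-136 + F((1*(-4))*4))**2 = (-136 - 21)**2 = (-157)**2 = 24649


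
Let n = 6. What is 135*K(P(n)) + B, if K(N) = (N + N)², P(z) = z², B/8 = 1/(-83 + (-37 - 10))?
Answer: 45489596/65 ≈ 6.9984e+5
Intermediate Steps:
B = -4/65 (B = 8/(-83 + (-37 - 10)) = 8/(-83 - 47) = 8/(-130) = 8*(-1/130) = -4/65 ≈ -0.061538)
K(N) = 4*N² (K(N) = (2*N)² = 4*N²)
135*K(P(n)) + B = 135*(4*(6²)²) - 4/65 = 135*(4*36²) - 4/65 = 135*(4*1296) - 4/65 = 135*5184 - 4/65 = 699840 - 4/65 = 45489596/65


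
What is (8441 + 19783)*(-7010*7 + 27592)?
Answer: -606195072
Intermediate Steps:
(8441 + 19783)*(-7010*7 + 27592) = 28224*(-49070 + 27592) = 28224*(-21478) = -606195072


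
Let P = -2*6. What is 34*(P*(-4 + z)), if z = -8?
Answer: 4896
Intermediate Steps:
P = -12
34*(P*(-4 + z)) = 34*(-12*(-4 - 8)) = 34*(-12*(-12)) = 34*144 = 4896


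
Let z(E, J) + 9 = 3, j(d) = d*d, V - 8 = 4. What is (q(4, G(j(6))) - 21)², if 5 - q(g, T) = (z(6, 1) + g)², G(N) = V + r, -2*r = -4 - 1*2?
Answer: 400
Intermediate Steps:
r = 3 (r = -(-4 - 1*2)/2 = -(-4 - 2)/2 = -½*(-6) = 3)
V = 12 (V = 8 + 4 = 12)
j(d) = d²
z(E, J) = -6 (z(E, J) = -9 + 3 = -6)
G(N) = 15 (G(N) = 12 + 3 = 15)
q(g, T) = 5 - (-6 + g)²
(q(4, G(j(6))) - 21)² = ((5 - (-6 + 4)²) - 21)² = ((5 - 1*(-2)²) - 21)² = ((5 - 1*4) - 21)² = ((5 - 4) - 21)² = (1 - 21)² = (-20)² = 400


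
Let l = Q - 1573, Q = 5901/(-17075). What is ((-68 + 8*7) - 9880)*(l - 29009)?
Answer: 5165538606492/17075 ≈ 3.0252e+8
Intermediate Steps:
Q = -5901/17075 (Q = 5901*(-1/17075) = -5901/17075 ≈ -0.34559)
l = -26864876/17075 (l = -5901/17075 - 1573 = -26864876/17075 ≈ -1573.3)
((-68 + 8*7) - 9880)*(l - 29009) = ((-68 + 8*7) - 9880)*(-26864876/17075 - 29009) = ((-68 + 56) - 9880)*(-522193551/17075) = (-12 - 9880)*(-522193551/17075) = -9892*(-522193551/17075) = 5165538606492/17075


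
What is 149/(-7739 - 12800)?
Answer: -149/20539 ≈ -0.0072545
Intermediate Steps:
149/(-7739 - 12800) = 149/(-20539) = 149*(-1/20539) = -149/20539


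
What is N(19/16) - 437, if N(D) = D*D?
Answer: -111511/256 ≈ -435.59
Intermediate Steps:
N(D) = D**2
N(19/16) - 437 = (19/16)**2 - 437 = 361/256 - 437 = -111511/256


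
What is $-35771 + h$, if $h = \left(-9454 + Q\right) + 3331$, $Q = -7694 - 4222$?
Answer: $-53810$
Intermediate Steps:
$Q = -11916$ ($Q = -7694 - 4222 = -11916$)
$h = -18039$ ($h = \left(-9454 - 11916\right) + 3331 = -21370 + 3331 = -18039$)
$-35771 + h = -35771 - 18039 = -53810$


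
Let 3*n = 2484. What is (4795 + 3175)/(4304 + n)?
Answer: 3985/2566 ≈ 1.5530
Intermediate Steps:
n = 828 (n = (⅓)*2484 = 828)
(4795 + 3175)/(4304 + n) = (4795 + 3175)/(4304 + 828) = 7970/5132 = 7970*(1/5132) = 3985/2566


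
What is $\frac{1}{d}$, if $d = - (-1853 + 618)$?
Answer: $\frac{1}{1235} \approx 0.00080972$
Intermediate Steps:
$d = 1235$ ($d = \left(-1\right) \left(-1235\right) = 1235$)
$\frac{1}{d} = \frac{1}{1235}$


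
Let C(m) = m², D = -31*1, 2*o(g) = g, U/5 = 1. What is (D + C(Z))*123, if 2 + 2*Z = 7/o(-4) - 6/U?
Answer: -973053/400 ≈ -2432.6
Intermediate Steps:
U = 5 (U = 5*1 = 5)
o(g) = g/2
Z = -67/20 (Z = -1 + (7/(((½)*(-4))) - 6/5)/2 = -1 + (7/(-2) - 6*⅕)/2 = -1 + (7*(-½) - 6/5)/2 = -1 + (-7/2 - 6/5)/2 = -1 + (½)*(-47/10) = -1 - 47/20 = -67/20 ≈ -3.3500)
D = -31
(D + C(Z))*123 = (-31 + (-67/20)²)*123 = (-31 + 4489/400)*123 = -7911/400*123 = -973053/400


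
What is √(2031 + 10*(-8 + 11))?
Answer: 3*√229 ≈ 45.398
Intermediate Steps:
√(2031 + 10*(-8 + 11)) = √(2031 + 10*3) = √(2031 + 30) = √2061 = 3*√229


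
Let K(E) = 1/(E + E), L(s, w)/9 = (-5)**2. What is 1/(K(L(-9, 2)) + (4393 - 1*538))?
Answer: 450/1734751 ≈ 0.00025940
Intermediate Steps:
L(s, w) = 225 (L(s, w) = 9*(-5)**2 = 9*25 = 225)
K(E) = 1/(2*E)
1/(K(L(-9, 2)) + (4393 - 1*538)) = 1/((1/2)/225 + (4393 - 1*538)) = 1/((1/2)*(1/225) + (4393 - 538)) = 1/(1/450 + 3855) = 1/(1734751/450) = 450/1734751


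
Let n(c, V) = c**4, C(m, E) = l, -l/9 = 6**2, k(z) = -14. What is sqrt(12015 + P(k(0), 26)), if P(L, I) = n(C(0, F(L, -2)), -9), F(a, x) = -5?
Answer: 3*sqrt(1224441399) ≈ 1.0498e+5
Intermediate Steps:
l = -324 (l = -9*6**2 = -9*36 = -324)
C(m, E) = -324
P(L, I) = 11019960576 (P(L, I) = (-324)**4 = 11019960576)
sqrt(12015 + P(k(0), 26)) = sqrt(12015 + 11019960576) = sqrt(11019972591) = 3*sqrt(1224441399)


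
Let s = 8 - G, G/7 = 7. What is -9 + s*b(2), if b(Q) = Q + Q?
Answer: -173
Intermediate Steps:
G = 49 (G = 7*7 = 49)
s = -41 (s = 8 - 1*49 = 8 - 49 = -41)
b(Q) = 2*Q
-9 + s*b(2) = -9 - 82*2 = -9 - 41*4 = -9 - 164 = -173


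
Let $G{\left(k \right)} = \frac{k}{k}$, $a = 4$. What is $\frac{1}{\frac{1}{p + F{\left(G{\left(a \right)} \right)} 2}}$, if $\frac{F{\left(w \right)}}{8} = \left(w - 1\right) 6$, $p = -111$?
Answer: $-111$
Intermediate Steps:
$G{\left(k \right)} = 1$
$F{\left(w \right)} = -48 + 48 w$ ($F{\left(w \right)} = 8 \left(w - 1\right) 6 = 8 \left(-1 + w\right) 6 = 8 \left(-6 + 6 w\right) = -48 + 48 w$)
$\frac{1}{\frac{1}{p + F{\left(G{\left(a \right)} \right)} 2}} = \frac{1}{\frac{1}{-111 + \left(-48 + 48 \cdot 1\right) 2}} = \frac{1}{\frac{1}{-111 + \left(-48 + 48\right) 2}} = \frac{1}{\frac{1}{-111 + 0 \cdot 2}} = \frac{1}{\frac{1}{-111 + 0}} = \frac{1}{\frac{1}{-111}} = \frac{1}{- \frac{1}{111}} = -111$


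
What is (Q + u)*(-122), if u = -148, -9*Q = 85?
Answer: 172874/9 ≈ 19208.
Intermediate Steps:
Q = -85/9 (Q = -⅑*85 = -85/9 ≈ -9.4444)
(Q + u)*(-122) = (-85/9 - 148)*(-122) = -1417/9*(-122) = 172874/9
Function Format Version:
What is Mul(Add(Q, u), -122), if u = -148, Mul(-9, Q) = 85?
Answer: Rational(172874, 9) ≈ 19208.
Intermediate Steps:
Q = Rational(-85, 9) (Q = Mul(Rational(-1, 9), 85) = Rational(-85, 9) ≈ -9.4444)
Mul(Add(Q, u), -122) = Mul(Add(Rational(-85, 9), -148), -122) = Mul(Rational(-1417, 9), -122) = Rational(172874, 9)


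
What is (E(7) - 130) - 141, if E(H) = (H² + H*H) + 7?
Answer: -166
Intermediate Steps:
E(H) = 7 + 2*H² (E(H) = (H² + H²) + 7 = 2*H² + 7 = 7 + 2*H²)
(E(7) - 130) - 141 = ((7 + 2*7²) - 130) - 141 = ((7 + 2*49) - 130) - 141 = ((7 + 98) - 130) - 141 = (105 - 130) - 141 = -25 - 141 = -166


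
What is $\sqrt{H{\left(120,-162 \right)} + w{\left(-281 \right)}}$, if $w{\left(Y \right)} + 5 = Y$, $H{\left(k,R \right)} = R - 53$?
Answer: $i \sqrt{501} \approx 22.383 i$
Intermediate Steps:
$H{\left(k,R \right)} = -53 + R$
$w{\left(Y \right)} = -5 + Y$
$\sqrt{H{\left(120,-162 \right)} + w{\left(-281 \right)}} = \sqrt{\left(-53 - 162\right) - 286} = \sqrt{-215 - 286} = \sqrt{-501} = i \sqrt{501}$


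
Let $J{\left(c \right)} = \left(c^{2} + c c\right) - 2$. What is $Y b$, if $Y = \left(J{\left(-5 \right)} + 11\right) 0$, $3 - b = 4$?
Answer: $0$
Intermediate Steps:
$J{\left(c \right)} = -2 + 2 c^{2}$ ($J{\left(c \right)} = \left(c^{2} + c^{2}\right) - 2 = 2 c^{2} - 2 = -2 + 2 c^{2}$)
$b = -1$ ($b = 3 - 4 = -1$)
$Y = 0$ ($Y = \left(\left(-2 + 2 \left(-5\right)^{2}\right) + 11\right) 0 = \left(\left(-2 + 2 \cdot 25\right) + 11\right) 0 = \left(\left(-2 + 50\right) + 11\right) 0 = \left(48 + 11\right) 0 = 59 \cdot 0 = 0$)
$Y b = 0 \left(-1\right) = 0$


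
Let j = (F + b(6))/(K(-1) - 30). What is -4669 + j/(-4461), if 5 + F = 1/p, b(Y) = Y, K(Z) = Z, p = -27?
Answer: -17433378307/3733857 ≈ -4669.0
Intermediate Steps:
F = -136/27 (F = -5 + 1/(-27) = -5 - 1/27 = -136/27 ≈ -5.0370)
j = -26/837 (j = (-136/27 + 6)/(-1 - 30) = (26/27)/(-31) = -1/31*26/27 = -26/837 ≈ -0.031063)
-4669 + j/(-4461) = -4669 - 26/837/(-4461) = -4669 - 26/837*(-1/4461) = -4669 + 26/3733857 = -17433378307/3733857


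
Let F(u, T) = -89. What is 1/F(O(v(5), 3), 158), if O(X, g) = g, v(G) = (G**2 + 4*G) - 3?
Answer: -1/89 ≈ -0.011236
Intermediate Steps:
v(G) = -3 + G**2 + 4*G
1/F(O(v(5), 3), 158) = 1/(-89) = -1/89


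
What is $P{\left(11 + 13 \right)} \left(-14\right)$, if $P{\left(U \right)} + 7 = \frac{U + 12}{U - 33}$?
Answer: $154$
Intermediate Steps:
$P{\left(U \right)} = -7 + \frac{12 + U}{-33 + U}$ ($P{\left(U \right)} = -7 + \frac{U + 12}{U - 33} = -7 + \frac{12 + U}{-33 + U}$)
$P{\left(11 + 13 \right)} \left(-14\right) = \frac{3 \left(81 - 2 \left(11 + 13\right)\right)}{-33 + \left(11 + 13\right)} \left(-14\right) = \frac{3 \left(81 - 48\right)}{-33 + 24} \left(-14\right) = \frac{3 \left(81 - 48\right)}{-9} \left(-14\right) = 3 \left(- \frac{1}{9}\right) 33 \left(-14\right) = \left(-11\right) \left(-14\right) = 154$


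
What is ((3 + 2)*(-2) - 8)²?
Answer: 324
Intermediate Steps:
((3 + 2)*(-2) - 8)² = (5*(-2) - 8)² = (-10 - 8)² = (-18)² = 324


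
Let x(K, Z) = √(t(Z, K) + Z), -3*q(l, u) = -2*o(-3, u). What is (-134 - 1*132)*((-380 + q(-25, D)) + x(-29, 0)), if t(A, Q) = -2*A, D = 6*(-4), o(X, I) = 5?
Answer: 300580/3 ≈ 1.0019e+5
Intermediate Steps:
D = -24
q(l, u) = 10/3 (q(l, u) = -(-2)*5/3 = -⅓*(-10) = 10/3)
x(K, Z) = √(-Z) (x(K, Z) = √(-2*Z + Z) = √(-Z))
(-134 - 1*132)*((-380 + q(-25, D)) + x(-29, 0)) = (-134 - 1*132)*((-380 + 10/3) + √(-1*0)) = (-134 - 132)*(-1130/3 + √0) = -266*(-1130/3 + 0) = -266*(-1130/3) = 300580/3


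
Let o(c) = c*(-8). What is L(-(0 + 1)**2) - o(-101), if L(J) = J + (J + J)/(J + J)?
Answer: -808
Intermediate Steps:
o(c) = -8*c
L(J) = 1 + J (L(J) = J + (2*J)/((2*J)) = J + (2*J)*(1/(2*J)) = J + 1 = 1 + J)
L(-(0 + 1)**2) - o(-101) = (1 - (0 + 1)**2) - (-8)*(-101) = (1 - 1*1**2) - 1*808 = (1 - 1*1) - 808 = (1 - 1) - 808 = 0 - 808 = -808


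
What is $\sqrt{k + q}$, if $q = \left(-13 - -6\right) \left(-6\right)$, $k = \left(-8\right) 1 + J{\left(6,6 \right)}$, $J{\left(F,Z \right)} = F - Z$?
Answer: $\sqrt{34} \approx 5.8309$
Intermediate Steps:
$k = -8$ ($k = \left(-8\right) 1 + \left(6 - 6\right) = -8 + \left(6 - 6\right) = -8 + 0 = -8$)
$q = 42$ ($q = \left(-13 + 6\right) \left(-6\right) = \left(-7\right) \left(-6\right) = 42$)
$\sqrt{k + q} = \sqrt{-8 + 42} = \sqrt{34}$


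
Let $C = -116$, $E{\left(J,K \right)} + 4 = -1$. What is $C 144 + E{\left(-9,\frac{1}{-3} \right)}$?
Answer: $-16709$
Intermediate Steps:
$E{\left(J,K \right)} = -5$ ($E{\left(J,K \right)} = -4 - 1 = -5$)
$C 144 + E{\left(-9,\frac{1}{-3} \right)} = \left(-116\right) 144 - 5 = -16704 - 5 = -16709$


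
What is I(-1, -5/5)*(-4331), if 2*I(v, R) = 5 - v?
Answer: -12993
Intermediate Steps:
I(v, R) = 5/2 - v/2 (I(v, R) = (5 - v)/2 = 5/2 - v/2)
I(-1, -5/5)*(-4331) = (5/2 - ½*(-1))*(-4331) = (5/2 + ½)*(-4331) = 3*(-4331) = -12993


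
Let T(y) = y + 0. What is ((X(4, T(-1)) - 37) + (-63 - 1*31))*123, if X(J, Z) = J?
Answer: -15621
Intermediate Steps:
T(y) = y
((X(4, T(-1)) - 37) + (-63 - 1*31))*123 = ((4 - 37) + (-63 - 1*31))*123 = (-33 + (-63 - 31))*123 = (-33 - 94)*123 = -127*123 = -15621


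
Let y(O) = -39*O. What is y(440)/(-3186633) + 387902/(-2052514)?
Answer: -200146695621/1090101474227 ≈ -0.18360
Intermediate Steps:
y(440)/(-3186633) + 387902/(-2052514) = -39*440/(-3186633) + 387902/(-2052514) = -17160*(-1/3186633) + 387902*(-1/2052514) = 5720/1062211 - 193951/1026257 = -200146695621/1090101474227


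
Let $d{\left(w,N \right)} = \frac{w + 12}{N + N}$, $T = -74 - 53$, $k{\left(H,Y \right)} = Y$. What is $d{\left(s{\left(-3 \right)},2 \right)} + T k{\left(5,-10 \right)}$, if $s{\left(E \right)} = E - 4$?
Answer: $\frac{5085}{4} \approx 1271.3$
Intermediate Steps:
$s{\left(E \right)} = -4 + E$
$T = -127$ ($T = -74 - 53 = -127$)
$d{\left(w,N \right)} = \frac{12 + w}{2 N}$
$d{\left(s{\left(-3 \right)},2 \right)} + T k{\left(5,-10 \right)} = \frac{12 - 7}{2 \cdot 2} - -1270 = \frac{1}{2} \cdot \frac{1}{2} \left(12 - 7\right) + 1270 = \frac{1}{2} \cdot \frac{1}{2} \cdot 5 + 1270 = \frac{5}{4} + 1270 = \frac{5085}{4}$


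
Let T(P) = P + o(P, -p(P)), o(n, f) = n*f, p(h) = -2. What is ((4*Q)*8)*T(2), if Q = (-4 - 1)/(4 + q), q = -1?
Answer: -320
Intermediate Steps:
o(n, f) = f*n
Q = -5/3 (Q = (-4 - 1)/(4 - 1) = -5/3 ≈ -1.6667)
T(P) = 3*P (T(P) = P + (-1*(-2))*P = P + 2*P = 3*P)
((4*Q)*8)*T(2) = ((4*(-5/3))*8)*(3*2) = -20/3*8*6 = -160/3*6 = -320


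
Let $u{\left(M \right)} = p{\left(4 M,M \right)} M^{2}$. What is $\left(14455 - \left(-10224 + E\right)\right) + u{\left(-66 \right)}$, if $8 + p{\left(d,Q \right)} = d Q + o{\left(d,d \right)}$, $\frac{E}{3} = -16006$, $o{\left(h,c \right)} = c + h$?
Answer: $73636825$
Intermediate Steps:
$E = -48018$ ($E = 3 \left(-16006\right) = -48018$)
$p{\left(d,Q \right)} = -8 + 2 d + Q d$ ($p{\left(d,Q \right)} = -8 + \left(d Q + \left(d + d\right)\right) = -8 + \left(Q d + 2 d\right) = -8 + \left(2 d + Q d\right) = -8 + 2 d + Q d$)
$u{\left(M \right)} = M^{2} \left(-8 + 4 M^{2} + 8 M\right)$ ($u{\left(M \right)} = \left(-8 + 2 \cdot 4 M + M 4 M\right) M^{2} = \left(-8 + 8 M + 4 M^{2}\right) M^{2} = \left(-8 + 4 M^{2} + 8 M\right) M^{2} = M^{2} \left(-8 + 4 M^{2} + 8 M\right)$)
$\left(14455 - \left(-10224 + E\right)\right) + u{\left(-66 \right)} = \left(14455 + \left(10224 - -48018\right)\right) + 4 \left(-66\right)^{2} \left(-2 + \left(-66\right)^{2} + 2 \left(-66\right)\right) = \left(14455 + \left(10224 + 48018\right)\right) + 4 \cdot 4356 \left(-2 + 4356 - 132\right) = \left(14455 + 58242\right) + 4 \cdot 4356 \cdot 4222 = 72697 + 73564128 = 73636825$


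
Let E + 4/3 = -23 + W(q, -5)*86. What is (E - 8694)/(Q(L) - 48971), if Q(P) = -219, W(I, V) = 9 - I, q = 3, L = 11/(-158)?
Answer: 24607/147570 ≈ 0.16675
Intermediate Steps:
L = -11/158 (L = 11*(-1/158) = -11/158 ≈ -0.069620)
E = 1475/3 (E = -4/3 + (-23 + (9 - 1*3)*86) = -4/3 + (-23 + (9 - 3)*86) = -4/3 + (-23 + 6*86) = -4/3 + (-23 + 516) = -4/3 + 493 = 1475/3 ≈ 491.67)
(E - 8694)/(Q(L) - 48971) = (1475/3 - 8694)/(-219 - 48971) = -24607/3/(-49190) = -24607/3*(-1/49190) = 24607/147570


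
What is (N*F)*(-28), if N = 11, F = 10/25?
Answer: -616/5 ≈ -123.20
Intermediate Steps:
F = ⅖ (F = 10*(1/25) = ⅖ ≈ 0.40000)
(N*F)*(-28) = (11*(⅖))*(-28) = (22/5)*(-28) = -616/5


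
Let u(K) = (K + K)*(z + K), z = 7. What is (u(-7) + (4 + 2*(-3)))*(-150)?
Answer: 300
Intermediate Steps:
u(K) = 2*K*(7 + K) (u(K) = (K + K)*(7 + K) = (2*K)*(7 + K) = 2*K*(7 + K))
(u(-7) + (4 + 2*(-3)))*(-150) = (2*(-7)*(7 - 7) + (4 + 2*(-3)))*(-150) = (2*(-7)*0 + (4 - 6))*(-150) = (0 - 2)*(-150) = -2*(-150) = 300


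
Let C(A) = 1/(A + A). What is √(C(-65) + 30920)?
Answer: √522547870/130 ≈ 175.84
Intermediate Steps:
C(A) = 1/(2*A)
√(C(-65) + 30920) = √((½)/(-65) + 30920) = √((½)*(-1/65) + 30920) = √(-1/130 + 30920) = √(4019599/130) = √522547870/130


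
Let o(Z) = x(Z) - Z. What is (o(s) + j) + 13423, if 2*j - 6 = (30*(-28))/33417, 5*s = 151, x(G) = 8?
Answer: 746523941/55695 ≈ 13404.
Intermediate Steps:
s = 151/5 (s = (⅕)*151 = 151/5 ≈ 30.200)
j = 33277/11139 (j = 3 + ((30*(-28))/33417)/2 = 3 + (-840*1/33417)/2 = 3 + (½)*(-280/11139) = 3 - 140/11139 = 33277/11139 ≈ 2.9874)
o(Z) = 8 - Z
(o(s) + j) + 13423 = ((8 - 1*151/5) + 33277/11139) + 13423 = ((8 - 151/5) + 33277/11139) + 13423 = (-111/5 + 33277/11139) + 13423 = -1070044/55695 + 13423 = 746523941/55695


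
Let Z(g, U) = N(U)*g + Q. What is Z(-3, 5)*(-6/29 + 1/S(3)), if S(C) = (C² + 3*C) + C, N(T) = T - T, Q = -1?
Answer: 97/609 ≈ 0.15928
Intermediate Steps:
N(T) = 0
S(C) = C² + 4*C
Z(g, U) = -1 (Z(g, U) = 0*g - 1 = 0 - 1 = -1)
Z(-3, 5)*(-6/29 + 1/S(3)) = -(-6/29 + 1/(3*(4 + 3))) = -(-6*1/29 + 1/(3*7)) = -(-6/29 + 1/21) = -1*(-97/609) = 97/609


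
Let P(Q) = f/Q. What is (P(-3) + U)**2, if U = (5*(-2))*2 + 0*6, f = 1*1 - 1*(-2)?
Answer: 441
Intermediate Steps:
f = 3 (f = 1 + 2 = 3)
U = -20 (U = -10*2 + 0 = -20 + 0 = -20)
P(Q) = 3/Q
(P(-3) + U)**2 = (3/(-3) - 20)**2 = (3*(-1/3) - 20)**2 = (-1 - 20)**2 = (-21)**2 = 441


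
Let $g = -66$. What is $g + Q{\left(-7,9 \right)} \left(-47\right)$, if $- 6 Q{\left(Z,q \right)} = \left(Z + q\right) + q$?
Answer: $\frac{121}{6} \approx 20.167$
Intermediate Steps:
$Q{\left(Z,q \right)} = - \frac{q}{3} - \frac{Z}{6}$ ($Q{\left(Z,q \right)} = - \frac{\left(Z + q\right) + q}{6} = - \frac{Z + 2 q}{6} = - \frac{q}{3} - \frac{Z}{6}$)
$g + Q{\left(-7,9 \right)} \left(-47\right) = -66 + \left(\left(- \frac{1}{3}\right) 9 - - \frac{7}{6}\right) \left(-47\right) = -66 + \left(-3 + \frac{7}{6}\right) \left(-47\right) = -66 - - \frac{517}{6} = -66 + \frac{517}{6} = \frac{121}{6}$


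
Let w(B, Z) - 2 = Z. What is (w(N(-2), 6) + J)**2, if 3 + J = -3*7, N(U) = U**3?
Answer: 256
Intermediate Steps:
w(B, Z) = 2 + Z
J = -24 (J = -3 - 3*7 = -3 - 21 = -24)
(w(N(-2), 6) + J)**2 = ((2 + 6) - 24)**2 = (8 - 24)**2 = (-16)**2 = 256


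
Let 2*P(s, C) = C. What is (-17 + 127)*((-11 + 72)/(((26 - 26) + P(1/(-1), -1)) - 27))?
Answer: -244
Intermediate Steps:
P(s, C) = C/2
(-17 + 127)*((-11 + 72)/(((26 - 26) + P(1/(-1), -1)) - 27)) = (-17 + 127)*((-11 + 72)/(((26 - 26) + (½)*(-1)) - 27)) = 110*(61/((0 - ½) - 27)) = 110*(61/(-½ - 27)) = 110*(61/(-55/2)) = 110*(61*(-2/55)) = 110*(-122/55) = -244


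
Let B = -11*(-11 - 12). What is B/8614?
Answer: 253/8614 ≈ 0.029371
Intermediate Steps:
B = 253 (B = -11*(-23) = 253)
B/8614 = 253/8614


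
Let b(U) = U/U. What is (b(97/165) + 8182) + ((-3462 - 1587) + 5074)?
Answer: 8208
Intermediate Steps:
b(U) = 1
(b(97/165) + 8182) + ((-3462 - 1587) + 5074) = (1 + 8182) + ((-3462 - 1587) + 5074) = 8183 + (-5049 + 5074) = 8183 + 25 = 8208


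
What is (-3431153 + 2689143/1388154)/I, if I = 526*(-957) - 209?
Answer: 1587655357473/233020620338 ≈ 6.8134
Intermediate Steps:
I = -503591 (I = -503382 - 209 = -503591)
(-3431153 + 2689143/1388154)/I = (-3431153 + 2689143/1388154)/(-503591) = (-3431153 + 2689143*(1/1388154))*(-1/503591) = (-3431153 + 896381/462718)*(-1/503591) = -1587655357473/462718*(-1/503591) = 1587655357473/233020620338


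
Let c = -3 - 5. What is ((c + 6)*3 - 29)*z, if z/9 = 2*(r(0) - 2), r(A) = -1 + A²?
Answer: 1890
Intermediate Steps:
c = -8
z = -54 (z = 9*(2*((-1 + 0²) - 2)) = 9*(2*((-1 + 0) - 2)) = 9*(2*(-1 - 2)) = 9*(2*(-3)) = 9*(-6) = -54)
((c + 6)*3 - 29)*z = ((-8 + 6)*3 - 29)*(-54) = (-2*3 - 29)*(-54) = (-6 - 29)*(-54) = -35*(-54) = 1890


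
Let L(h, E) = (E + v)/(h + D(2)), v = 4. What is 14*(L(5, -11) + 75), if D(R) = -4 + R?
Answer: 3052/3 ≈ 1017.3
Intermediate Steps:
L(h, E) = (4 + E)/(-2 + h) (L(h, E) = (E + 4)/(h + (-4 + 2)) = (4 + E)/(h - 2) = (4 + E)/(-2 + h))
14*(L(5, -11) + 75) = 14*((4 - 11)/(-2 + 5) + 75) = 14*(-7/3 + 75) = 14*(218/3) = 3052/3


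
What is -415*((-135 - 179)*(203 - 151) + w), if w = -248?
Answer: 6879040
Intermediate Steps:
-415*((-135 - 179)*(203 - 151) + w) = -415*((-135 - 179)*(203 - 151) - 248) = -415*(-314*52 - 248) = -415*(-16328 - 248) = -415*(-16576) = 6879040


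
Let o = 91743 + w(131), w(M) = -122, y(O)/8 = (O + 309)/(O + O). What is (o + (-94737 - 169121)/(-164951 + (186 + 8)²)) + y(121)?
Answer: 1411682950033/15405115 ≈ 91637.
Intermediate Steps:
y(O) = 4*(309 + O)/O (y(O) = 8*((O + 309)/(O + O)) = 8*((309 + O)/((2*O))) = 8*((309 + O)*(1/(2*O))) = 8*((309 + O)/(2*O)) = 4*(309 + O)/O)
o = 91621 (o = 91743 - 122 = 91621)
(o + (-94737 - 169121)/(-164951 + (186 + 8)²)) + y(121) = (91621 + (-94737 - 169121)/(-164951 + (186 + 8)²)) + (4 + 1236/121) = (91621 - 263858/(-164951 + 194²)) + (4 + 1236*(1/121)) = (91621 - 263858/(-164951 + 37636)) + (4 + 1236/121) = (91621 - 263858/(-127315)) + 1720/121 = (91621 - 263858*(-1/127315)) + 1720/121 = (91621 + 263858/127315) + 1720/121 = 11664991473/127315 + 1720/121 = 1411682950033/15405115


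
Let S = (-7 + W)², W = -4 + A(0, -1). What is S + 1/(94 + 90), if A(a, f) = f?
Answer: 26497/184 ≈ 144.01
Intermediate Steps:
W = -5 (W = -4 - 1 = -5)
S = 144 (S = (-7 - 5)² = (-12)² = 144)
S + 1/(94 + 90) = 144 + 1/(94 + 90) = 144 + 1/184 = 26497/184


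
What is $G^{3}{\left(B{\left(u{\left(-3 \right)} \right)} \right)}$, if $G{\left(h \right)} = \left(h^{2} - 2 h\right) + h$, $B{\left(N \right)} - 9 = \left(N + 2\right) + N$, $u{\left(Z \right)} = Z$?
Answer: $8000$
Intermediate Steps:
$B{\left(N \right)} = 11 + 2 N$ ($B{\left(N \right)} = 9 + \left(\left(N + 2\right) + N\right) = 9 + \left(\left(2 + N\right) + N\right) = 9 + \left(2 + 2 N\right) = 11 + 2 N$)
$G{\left(h \right)} = h^{2} - h$
$G^{3}{\left(B{\left(u{\left(-3 \right)} \right)} \right)} = \left(\left(11 + 2 \left(-3\right)\right) \left(-1 + \left(11 + 2 \left(-3\right)\right)\right)\right)^{3} = \left(\left(11 - 6\right) \left(-1 + \left(11 - 6\right)\right)\right)^{3} = \left(5 \left(-1 + 5\right)\right)^{3} = \left(5 \cdot 4\right)^{3} = 20^{3} = 8000$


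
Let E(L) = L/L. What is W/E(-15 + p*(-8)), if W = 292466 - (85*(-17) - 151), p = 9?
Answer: 294062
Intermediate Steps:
E(L) = 1
W = 294062 (W = 292466 - (-1445 - 151) = 292466 - 1*(-1596) = 292466 + 1596 = 294062)
W/E(-15 + p*(-8)) = 294062/1 = 294062*1 = 294062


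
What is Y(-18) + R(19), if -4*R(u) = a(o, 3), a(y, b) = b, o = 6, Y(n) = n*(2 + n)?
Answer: 1149/4 ≈ 287.25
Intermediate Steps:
R(u) = -¾ (R(u) = -¼*3 = -¾)
Y(-18) + R(19) = -18*(2 - 18) - ¾ = -18*(-16) - ¾ = 288 - ¾ = 1149/4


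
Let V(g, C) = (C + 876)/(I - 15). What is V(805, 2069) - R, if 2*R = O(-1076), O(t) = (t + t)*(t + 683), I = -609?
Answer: -263872577/624 ≈ -4.2287e+5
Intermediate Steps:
O(t) = 2*t*(683 + t) (O(t) = (2*t)*(683 + t) = 2*t*(683 + t))
R = 422868 (R = (2*(-1076)*(683 - 1076))/2 = (2*(-1076)*(-393))/2 = (½)*845736 = 422868)
V(g, C) = -73/52 - C/624 (V(g, C) = (C + 876)/(-609 - 15) = (876 + C)/(-624) = (876 + C)*(-1/624) = -73/52 - C/624)
V(805, 2069) - R = (-73/52 - 1/624*2069) - 1*422868 = (-73/52 - 2069/624) - 422868 = -2945/624 - 422868 = -263872577/624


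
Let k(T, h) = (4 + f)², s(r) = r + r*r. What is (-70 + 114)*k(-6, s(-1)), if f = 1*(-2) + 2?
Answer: 704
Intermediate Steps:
f = 0 (f = -2 + 2 = 0)
s(r) = r + r²
k(T, h) = 16 (k(T, h) = (4 + 0)² = 4² = 16)
(-70 + 114)*k(-6, s(-1)) = (-70 + 114)*16 = 44*16 = 704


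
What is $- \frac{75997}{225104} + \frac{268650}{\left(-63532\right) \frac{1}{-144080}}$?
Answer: $\frac{2178279102331649}{3575326832} \approx 6.0925 \cdot 10^{5}$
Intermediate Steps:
$- \frac{75997}{225104} + \frac{268650}{\left(-63532\right) \frac{1}{-144080}} = \left(-75997\right) \frac{1}{225104} + \frac{268650}{\left(-63532\right) \left(- \frac{1}{144080}\right)} = - \frac{75997}{225104} + \frac{268650}{\frac{15883}{36020}} = - \frac{75997}{225104} + 268650 \cdot \frac{36020}{15883} = - \frac{75997}{225104} + \frac{9676773000}{15883} = \frac{2178279102331649}{3575326832}$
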